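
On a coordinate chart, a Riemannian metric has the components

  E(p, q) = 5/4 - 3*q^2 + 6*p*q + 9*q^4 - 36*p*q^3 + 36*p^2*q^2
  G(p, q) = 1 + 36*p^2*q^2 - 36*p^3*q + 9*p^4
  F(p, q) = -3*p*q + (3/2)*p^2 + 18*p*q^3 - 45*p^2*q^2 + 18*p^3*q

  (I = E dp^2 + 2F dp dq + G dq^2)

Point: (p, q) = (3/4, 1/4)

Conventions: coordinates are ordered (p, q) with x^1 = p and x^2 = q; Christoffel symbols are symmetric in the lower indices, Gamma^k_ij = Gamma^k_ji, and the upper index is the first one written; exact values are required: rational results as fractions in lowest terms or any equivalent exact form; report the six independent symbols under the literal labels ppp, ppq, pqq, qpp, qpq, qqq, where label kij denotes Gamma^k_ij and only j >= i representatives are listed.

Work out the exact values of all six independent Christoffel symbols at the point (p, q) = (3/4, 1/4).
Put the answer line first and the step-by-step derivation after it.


Answer: Gamma_ppp = 276/433, Gamma_ppq = 552/433, Gamma_pqq = -828/433, Gamma_qpp = 108/433, Gamma_qpq = 216/433, Gamma_qqq = -324/433

E = 785/256, F = 207/256, G = 337/256 at the point
E_p = 69/16, E_q = 69/8, F_p = 165/32, F_q = -153/32, G_p = 27/8, G_q = -81/16
EG - F^2 = 433/128;  g^inv = (128/433) * [[337/256, -207/256], [-207/256, 785/256]]
first-kind symbols [ij,l] = (1/2)(d_i g_jl + d_j g_il - d_l g_ij): [pp,p] = E_p/2 = 69/32, [pp,q] = F_p - E_q/2 = 27/32, [pq,p] = E_q/2 = 69/16, [pq,q] = G_p/2 = 27/16, [qq,p] = F_q - G_p/2 = -207/32, [qq,q] = G_q/2 = -81/32
Gamma^p_ij = (G*[ij,p] - F*[ij,q])/(EG - F^2), Gamma^q_ij = (E*[ij,q] - F*[ij,p])/(EG - F^2)


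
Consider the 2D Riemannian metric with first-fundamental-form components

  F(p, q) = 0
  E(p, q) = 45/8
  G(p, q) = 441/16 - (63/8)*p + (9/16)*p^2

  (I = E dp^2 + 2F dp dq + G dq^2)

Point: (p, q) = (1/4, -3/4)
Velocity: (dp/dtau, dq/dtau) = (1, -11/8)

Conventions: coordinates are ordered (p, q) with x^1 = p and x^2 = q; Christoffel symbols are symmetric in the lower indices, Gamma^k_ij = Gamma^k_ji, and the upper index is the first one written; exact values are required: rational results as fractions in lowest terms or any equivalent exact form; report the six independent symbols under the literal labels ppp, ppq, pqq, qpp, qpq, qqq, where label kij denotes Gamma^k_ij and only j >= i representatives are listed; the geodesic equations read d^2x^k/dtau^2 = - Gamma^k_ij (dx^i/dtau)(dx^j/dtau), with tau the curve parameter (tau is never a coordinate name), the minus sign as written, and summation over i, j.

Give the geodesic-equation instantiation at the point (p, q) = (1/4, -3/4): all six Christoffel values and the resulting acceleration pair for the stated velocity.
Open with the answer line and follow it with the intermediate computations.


Answer: Gamma_ppp = 0, Gamma_ppq = 0, Gamma_pqq = 27/40, Gamma_qpp = 0, Gamma_qpq = -4/27, Gamma_qqq = 0; accelerations (d^2p/dtau^2, d^2q/dtau^2) = (-3267/2560, -11/27)

E = 45/8, F = 0, G = 6561/256 at the point
E_p = 0, E_q = 0, F_p = 0, F_q = 0, G_p = -243/32, G_q = 0
EG - F^2 = 295245/2048;  g^inv = (2048/295245) * [[6561/256, 0], [0, 45/8]]
first-kind symbols [ij,l] = (1/2)(d_i g_jl + d_j g_il - d_l g_ij): [pp,p] = E_p/2 = 0, [pp,q] = F_p - E_q/2 = 0, [pq,p] = E_q/2 = 0, [pq,q] = G_p/2 = -243/64, [qq,p] = F_q - G_p/2 = 243/64, [qq,q] = G_q/2 = 0
Gamma^p_ij = (G*[ij,p] - F*[ij,q])/(EG - F^2), Gamma^q_ij = (E*[ij,q] - F*[ij,p])/(EG - F^2)
Gamma_ppp = 0, Gamma_ppq = 0, Gamma_pqq = 27/40, Gamma_qpp = 0, Gamma_qpq = -4/27, Gamma_qqq = 0
d^2p/dtau^2 = -(Gamma_ppp*(1)^2 + 2*Gamma_ppq*(1)*(-11/8) + Gamma_pqq*(-11/8)^2) = -3267/2560
d^2q/dtau^2 = -(Gamma_qpp*(1)^2 + 2*Gamma_qpq*(1)*(-11/8) + Gamma_qqq*(-11/8)^2) = -11/27


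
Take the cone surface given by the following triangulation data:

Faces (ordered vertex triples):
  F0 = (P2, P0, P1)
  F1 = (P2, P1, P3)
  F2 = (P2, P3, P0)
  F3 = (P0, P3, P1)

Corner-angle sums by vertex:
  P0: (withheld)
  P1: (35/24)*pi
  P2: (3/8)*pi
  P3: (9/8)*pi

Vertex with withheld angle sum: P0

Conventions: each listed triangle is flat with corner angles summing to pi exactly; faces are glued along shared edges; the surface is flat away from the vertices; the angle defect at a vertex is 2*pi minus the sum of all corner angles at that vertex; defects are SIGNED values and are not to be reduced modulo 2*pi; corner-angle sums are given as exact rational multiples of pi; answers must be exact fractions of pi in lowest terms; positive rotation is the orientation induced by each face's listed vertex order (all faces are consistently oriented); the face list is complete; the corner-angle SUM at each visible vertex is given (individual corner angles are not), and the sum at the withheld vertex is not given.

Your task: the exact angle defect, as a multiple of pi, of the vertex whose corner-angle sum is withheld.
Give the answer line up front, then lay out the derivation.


Answer: defect(P0) = (23/24)*pi

V = 4, E = 6, F = 4; chi = V - E + F = 2
Gauss-Bonnet: total defect = 2*pi*chi = 4*pi; visible defects sum to (73/24)*pi


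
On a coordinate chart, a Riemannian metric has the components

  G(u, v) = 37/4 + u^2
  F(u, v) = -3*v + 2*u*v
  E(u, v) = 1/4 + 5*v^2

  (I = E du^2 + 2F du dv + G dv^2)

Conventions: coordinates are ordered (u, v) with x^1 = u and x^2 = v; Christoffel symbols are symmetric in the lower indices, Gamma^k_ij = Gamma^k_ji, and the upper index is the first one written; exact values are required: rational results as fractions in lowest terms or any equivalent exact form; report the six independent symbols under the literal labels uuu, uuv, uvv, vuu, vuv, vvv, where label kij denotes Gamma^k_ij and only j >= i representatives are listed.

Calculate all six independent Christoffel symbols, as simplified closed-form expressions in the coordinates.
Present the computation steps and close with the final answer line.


E = 1/4 + 5*v^2; F = -3*v + 2*u*v; G = 37/4 + u^2
Gamma^k_ij = (1/2) g^{kl} (d_i g_jl + d_j g_il - d_l g_ij), with g^inv = (1/(EG-F^2)) [[G, -F], [-F, E]]
first partials: E_u = 0, E_v = 10*v, F_u = 2*v, F_v = -3 + 2*u, G_u = 2*u, G_v = 0
D = EG - F^2 = 37/16 + (149/4)*v^2 + (1/4)*u^2 + 12*u*v^2 + u^2*v^2
expanded: Gamma^u_uu = (G E_u - 2F F_u + F E_v)/(2D), Gamma^u_uv = (G E_v - F G_u)/(2D), Gamma^u_vv = (2G F_v - G G_u - F G_v)/(2D), Gamma^v_uu = (2E F_u - E E_v - F E_u)/(2D), Gamma^v_uv = (E G_u - F E_v)/(2D), Gamma^v_vv = (E G_v - 2F F_v + F G_u)/(2D); substitute and cancel common factors

Answer: Gamma_uuu = (96*u*v^2 - 144*v^2)/(16*u^2*v^2 + 4*u^2 + 192*u*v^2 + 596*v^2 + 37), Gamma_uuv = (48*u^2*v + 48*u*v + 740*v)/(16*u^2*v^2 + 4*u^2 + 192*u*v^2 + 596*v^2 + 37), Gamma_uvv = (16*u^3 - 48*u^2 + 148*u - 444)/(16*u^2*v^2 + 4*u^2 + 192*u*v^2 + 596*v^2 + 37), Gamma_vuu = (-240*v^3 - 12*v)/(16*u^2*v^2 + 4*u^2 + 192*u*v^2 + 596*v^2 + 37), Gamma_vuv = (-80*u*v^2 + 4*u + 240*v^2)/(16*u^2*v^2 + 4*u^2 + 192*u*v^2 + 596*v^2 + 37), Gamma_vvv = (-32*u^2*v + 144*u*v - 144*v)/(16*u^2*v^2 + 4*u^2 + 192*u*v^2 + 596*v^2 + 37)


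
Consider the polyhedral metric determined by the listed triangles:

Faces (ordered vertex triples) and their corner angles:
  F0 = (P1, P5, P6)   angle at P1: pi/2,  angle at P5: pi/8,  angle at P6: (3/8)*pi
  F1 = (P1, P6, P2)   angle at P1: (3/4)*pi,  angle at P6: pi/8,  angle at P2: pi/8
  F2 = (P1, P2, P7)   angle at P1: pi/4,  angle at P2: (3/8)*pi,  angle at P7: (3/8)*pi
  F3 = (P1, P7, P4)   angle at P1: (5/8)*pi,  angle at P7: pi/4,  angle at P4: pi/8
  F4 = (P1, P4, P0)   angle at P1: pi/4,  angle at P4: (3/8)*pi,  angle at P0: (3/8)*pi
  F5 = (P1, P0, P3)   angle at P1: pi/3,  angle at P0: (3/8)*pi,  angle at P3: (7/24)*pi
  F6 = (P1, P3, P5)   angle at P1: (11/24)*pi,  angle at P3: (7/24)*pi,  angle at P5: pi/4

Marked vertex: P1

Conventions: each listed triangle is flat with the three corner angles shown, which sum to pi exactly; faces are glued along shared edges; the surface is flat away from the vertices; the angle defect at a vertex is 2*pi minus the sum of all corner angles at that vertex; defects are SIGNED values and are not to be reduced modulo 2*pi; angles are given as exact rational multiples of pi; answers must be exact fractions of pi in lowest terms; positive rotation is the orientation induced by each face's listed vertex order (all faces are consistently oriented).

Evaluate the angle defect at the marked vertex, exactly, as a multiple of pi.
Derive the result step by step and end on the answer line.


Sum of corner angles at P1: (19/6)*pi
defect = 2*pi - (19/6)*pi

Answer: defect(P1) = (-7/6)*pi


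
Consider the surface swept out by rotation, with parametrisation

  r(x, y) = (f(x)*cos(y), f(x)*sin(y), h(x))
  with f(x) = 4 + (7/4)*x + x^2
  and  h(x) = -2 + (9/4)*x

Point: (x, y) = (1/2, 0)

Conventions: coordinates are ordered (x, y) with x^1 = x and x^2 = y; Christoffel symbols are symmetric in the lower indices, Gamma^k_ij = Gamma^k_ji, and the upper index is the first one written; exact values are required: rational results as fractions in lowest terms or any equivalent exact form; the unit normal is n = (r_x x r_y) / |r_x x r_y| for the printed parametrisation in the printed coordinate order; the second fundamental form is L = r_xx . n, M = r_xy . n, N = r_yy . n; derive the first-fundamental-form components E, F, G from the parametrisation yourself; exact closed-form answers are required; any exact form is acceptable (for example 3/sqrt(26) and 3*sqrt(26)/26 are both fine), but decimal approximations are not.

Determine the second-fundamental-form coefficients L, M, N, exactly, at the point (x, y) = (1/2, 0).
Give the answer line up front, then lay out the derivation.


Answer: L = -9*sqrt(202)/101, M = 0, N = 369*sqrt(202)/1616

f = 41/8, f' = 11/4, f'' = 2, h' = 9/4, h'' = 0
E = 101/8, F = 0, G = 1681/64; answer radicand W^2 = 101/8
unnormalised second-form numerators: l = -9/2, m = 0, n = 369/32; L = l/sqrt(101/8), and similarly M = m/sqrt(W^2), N = n/sqrt(W^2)


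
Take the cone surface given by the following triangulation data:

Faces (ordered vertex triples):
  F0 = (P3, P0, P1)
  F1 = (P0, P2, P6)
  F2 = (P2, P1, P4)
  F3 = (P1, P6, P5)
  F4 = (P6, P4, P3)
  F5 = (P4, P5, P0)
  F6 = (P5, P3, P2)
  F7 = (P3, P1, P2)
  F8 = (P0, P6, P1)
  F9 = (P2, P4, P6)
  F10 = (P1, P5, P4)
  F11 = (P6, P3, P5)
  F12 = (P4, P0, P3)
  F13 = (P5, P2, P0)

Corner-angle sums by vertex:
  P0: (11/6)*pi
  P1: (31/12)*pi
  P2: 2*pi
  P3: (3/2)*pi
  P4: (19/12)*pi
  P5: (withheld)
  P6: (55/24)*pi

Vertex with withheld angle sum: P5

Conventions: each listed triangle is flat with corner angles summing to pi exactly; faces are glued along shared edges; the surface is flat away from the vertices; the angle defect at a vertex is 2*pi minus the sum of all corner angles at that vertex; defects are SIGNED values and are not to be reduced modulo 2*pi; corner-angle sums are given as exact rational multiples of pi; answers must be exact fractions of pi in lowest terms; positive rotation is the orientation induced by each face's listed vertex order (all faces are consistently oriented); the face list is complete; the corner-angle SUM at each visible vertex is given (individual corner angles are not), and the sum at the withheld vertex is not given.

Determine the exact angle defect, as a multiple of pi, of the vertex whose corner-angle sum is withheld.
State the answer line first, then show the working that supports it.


Answer: defect(P5) = (-5/24)*pi

V = 7, E = 21, F = 14; chi = V - E + F = 0
Gauss-Bonnet: total defect = 2*pi*chi = 0; visible defects sum to (5/24)*pi


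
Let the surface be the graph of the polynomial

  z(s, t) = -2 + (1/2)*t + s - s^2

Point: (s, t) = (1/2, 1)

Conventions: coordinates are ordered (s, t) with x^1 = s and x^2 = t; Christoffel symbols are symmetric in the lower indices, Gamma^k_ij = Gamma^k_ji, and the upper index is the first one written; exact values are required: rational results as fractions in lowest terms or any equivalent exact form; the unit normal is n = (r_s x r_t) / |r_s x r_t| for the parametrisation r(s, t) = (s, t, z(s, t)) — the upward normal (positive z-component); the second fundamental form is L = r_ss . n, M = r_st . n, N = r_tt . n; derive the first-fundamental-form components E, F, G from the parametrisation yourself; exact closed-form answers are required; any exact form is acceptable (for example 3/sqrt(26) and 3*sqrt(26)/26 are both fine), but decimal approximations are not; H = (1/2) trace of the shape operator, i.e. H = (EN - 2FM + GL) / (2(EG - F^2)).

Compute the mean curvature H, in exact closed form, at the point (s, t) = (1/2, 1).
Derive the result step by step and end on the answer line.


z_s = 0, z_t = 1/2, z_ss = -2, z_st = 0, z_tt = 0
E = 1, F = 0, G = 5/4; answer radicand W^2 = 5/4
unnormalised second-form numerators: l = -2, m = 0, n = 0; L = l/sqrt(5/4), and similarly M = m/sqrt(W^2), N = n/sqrt(W^2)
H = (E*n - 2*F*m + G*l) / (2*(EG - F^2)*sqrt(W^2)); E*n - 2*F*m + G*l = -5/2, EG - F^2 = 5/4, so H = (-1)/sqrt(5/4)

Answer: H = -2*sqrt(5)/5


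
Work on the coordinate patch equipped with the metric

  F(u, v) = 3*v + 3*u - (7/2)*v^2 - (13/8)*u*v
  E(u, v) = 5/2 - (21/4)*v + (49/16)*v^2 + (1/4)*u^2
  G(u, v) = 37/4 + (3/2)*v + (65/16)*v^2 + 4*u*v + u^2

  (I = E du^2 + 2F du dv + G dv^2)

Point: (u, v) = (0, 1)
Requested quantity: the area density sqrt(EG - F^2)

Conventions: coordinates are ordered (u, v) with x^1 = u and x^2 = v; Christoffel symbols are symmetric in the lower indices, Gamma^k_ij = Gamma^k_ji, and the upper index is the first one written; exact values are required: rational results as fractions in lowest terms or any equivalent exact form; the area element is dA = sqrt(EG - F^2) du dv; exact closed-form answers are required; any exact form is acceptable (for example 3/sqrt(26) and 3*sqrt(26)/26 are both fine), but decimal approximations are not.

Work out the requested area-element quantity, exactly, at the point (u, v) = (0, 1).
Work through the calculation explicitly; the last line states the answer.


E = 5/16, F = -1/2, G = 237/16; EG - F^2 = 1121/256

Answer: sqrt(EG - F^2) = sqrt(1121)/16


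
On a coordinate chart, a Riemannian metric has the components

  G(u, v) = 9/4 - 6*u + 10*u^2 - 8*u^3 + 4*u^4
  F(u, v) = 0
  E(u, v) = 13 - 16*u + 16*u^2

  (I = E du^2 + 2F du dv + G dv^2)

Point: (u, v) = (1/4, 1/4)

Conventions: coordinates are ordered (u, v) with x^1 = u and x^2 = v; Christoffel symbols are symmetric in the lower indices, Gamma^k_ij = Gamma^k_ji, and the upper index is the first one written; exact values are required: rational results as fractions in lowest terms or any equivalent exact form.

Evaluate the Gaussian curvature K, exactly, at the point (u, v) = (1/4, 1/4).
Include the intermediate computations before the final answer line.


E = 10, F = 0, G = 81/64, EG - F^2 = 405/32 at the point
E_u = -8, E_v = 0, F_u = 0, F_v = 0, G_u = -9/4, G_v = 0
E_vv = 0, F_uv = 0, G_uu = 11
By Brioschi, K is (det M1 - det M2) divided by (EG - F^2) squared.
M1 = [[-E_vv/2 + F_uv - G_uu/2, E_u/2, F_u - E_v/2], [F_v - G_u/2, E, F], [G_v/2, F, G]] = [[-11/2, -4, 0], [9/8, 10, 0], [0, 0, 81/64]]; det M1 = -8181/128
M2 = [[0, E_v/2, G_u/2], [E_v/2, E, F], [G_u/2, F, G]] = [[0, 0, -9/8], [0, 10, 0], [-9/8, 0, 81/64]]; det M2 = -405/32
det M1 - det M2 = -6561/128; K = -6561/128 / (405/32)^2 = -8/25

Answer: K = -8/25


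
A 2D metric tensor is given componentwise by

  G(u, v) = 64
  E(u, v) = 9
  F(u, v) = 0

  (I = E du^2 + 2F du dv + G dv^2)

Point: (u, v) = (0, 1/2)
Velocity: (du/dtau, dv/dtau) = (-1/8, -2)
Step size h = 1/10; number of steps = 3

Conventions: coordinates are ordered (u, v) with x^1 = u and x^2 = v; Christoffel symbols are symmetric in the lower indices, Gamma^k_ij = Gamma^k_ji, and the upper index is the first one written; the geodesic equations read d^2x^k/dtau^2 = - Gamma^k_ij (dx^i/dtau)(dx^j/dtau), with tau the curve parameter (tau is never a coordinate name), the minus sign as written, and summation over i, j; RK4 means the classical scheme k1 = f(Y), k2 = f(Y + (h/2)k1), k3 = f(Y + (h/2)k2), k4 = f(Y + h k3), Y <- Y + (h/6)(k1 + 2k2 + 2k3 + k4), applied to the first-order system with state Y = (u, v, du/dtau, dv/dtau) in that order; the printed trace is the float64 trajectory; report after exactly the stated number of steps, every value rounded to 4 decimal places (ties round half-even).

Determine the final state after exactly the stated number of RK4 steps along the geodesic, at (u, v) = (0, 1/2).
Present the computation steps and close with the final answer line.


f(Y) = (du/dtau, dv/dtau, -Gamma^u_ij Y'^i Y'^j, -Gamma^v_ij Y'^i Y'^j) with the Gammas evaluated at the stage position; h = 0.100000; intermediate values shown to 6 dp
step 0: u = 0.0000, v = 0.5000, du/dtau = -0.1250, dv/dtau = -2.0000
step 1:
  k1: at (u, v) = (0.000000, 0.500000), (du/dtau, dv/dtau) = (-0.125000, -2.000000); Gamma_uuu = 0.000000, Gamma_uuv = 0.000000, Gamma_uvv = 0.000000, Gamma_vuu = 0.000000, Gamma_vuv = 0.000000, Gamma_vvv = 0.000000; k1 = (-0.125000, -2.000000, 0.000000, 0.000000)
  k2: at (u, v) = (-0.006250, 0.400000), (du/dtau, dv/dtau) = (-0.125000, -2.000000); Gamma_uuu = 0.000000, Gamma_uuv = 0.000000, Gamma_uvv = 0.000000, Gamma_vuu = 0.000000, Gamma_vuv = 0.000000, Gamma_vvv = 0.000000; k2 = (-0.125000, -2.000000, 0.000000, 0.000000)
  k3: at (u, v) = (-0.006250, 0.400000), (du/dtau, dv/dtau) = (-0.125000, -2.000000); Gamma_uuu = 0.000000, Gamma_uuv = 0.000000, Gamma_uvv = 0.000000, Gamma_vuu = 0.000000, Gamma_vuv = 0.000000, Gamma_vvv = 0.000000; k3 = (-0.125000, -2.000000, 0.000000, 0.000000)
  k4: at (u, v) = (-0.012500, 0.300000), (du/dtau, dv/dtau) = (-0.125000, -2.000000); Gamma_uuu = 0.000000, Gamma_uuv = 0.000000, Gamma_uvv = 0.000000, Gamma_vuu = 0.000000, Gamma_vuv = 0.000000, Gamma_vvv = 0.000000; k4 = (-0.125000, -2.000000, 0.000000, 0.000000)
  Y <- Y + (h/6)(k1 + 2k2 + 2k3 + k4): u = -0.0125, v = 0.3000, du/dtau = -0.1250, dv/dtau = -2.0000
step 2:
  k1: at (u, v) = (-0.012500, 0.300000), (du/dtau, dv/dtau) = (-0.125000, -2.000000); Gamma_uuu = 0.000000, Gamma_uuv = 0.000000, Gamma_uvv = 0.000000, Gamma_vuu = 0.000000, Gamma_vuv = 0.000000, Gamma_vvv = 0.000000; k1 = (-0.125000, -2.000000, 0.000000, 0.000000)
  k2: at (u, v) = (-0.018750, 0.200000), (du/dtau, dv/dtau) = (-0.125000, -2.000000); Gamma_uuu = 0.000000, Gamma_uuv = 0.000000, Gamma_uvv = 0.000000, Gamma_vuu = 0.000000, Gamma_vuv = 0.000000, Gamma_vvv = 0.000000; k2 = (-0.125000, -2.000000, 0.000000, 0.000000)
  k3: at (u, v) = (-0.018750, 0.200000), (du/dtau, dv/dtau) = (-0.125000, -2.000000); Gamma_uuu = 0.000000, Gamma_uuv = 0.000000, Gamma_uvv = 0.000000, Gamma_vuu = 0.000000, Gamma_vuv = 0.000000, Gamma_vvv = 0.000000; k3 = (-0.125000, -2.000000, 0.000000, 0.000000)
  k4: at (u, v) = (-0.025000, 0.100000), (du/dtau, dv/dtau) = (-0.125000, -2.000000); Gamma_uuu = 0.000000, Gamma_uuv = 0.000000, Gamma_uvv = 0.000000, Gamma_vuu = 0.000000, Gamma_vuv = 0.000000, Gamma_vvv = 0.000000; k4 = (-0.125000, -2.000000, 0.000000, 0.000000)
  Y <- Y + (h/6)(k1 + 2k2 + 2k3 + k4): u = -0.0250, v = 0.1000, du/dtau = -0.1250, dv/dtau = -2.0000
step 3:
  k1: at (u, v) = (-0.025000, 0.100000), (du/dtau, dv/dtau) = (-0.125000, -2.000000); Gamma_uuu = 0.000000, Gamma_uuv = 0.000000, Gamma_uvv = 0.000000, Gamma_vuu = 0.000000, Gamma_vuv = 0.000000, Gamma_vvv = 0.000000; k1 = (-0.125000, -2.000000, 0.000000, 0.000000)
  k2: at (u, v) = (-0.031250, 0.000000), (du/dtau, dv/dtau) = (-0.125000, -2.000000); Gamma_uuu = 0.000000, Gamma_uuv = 0.000000, Gamma_uvv = 0.000000, Gamma_vuu = 0.000000, Gamma_vuv = 0.000000, Gamma_vvv = 0.000000; k2 = (-0.125000, -2.000000, 0.000000, 0.000000)
  k3: at (u, v) = (-0.031250, 0.000000), (du/dtau, dv/dtau) = (-0.125000, -2.000000); Gamma_uuu = 0.000000, Gamma_uuv = 0.000000, Gamma_uvv = 0.000000, Gamma_vuu = 0.000000, Gamma_vuv = 0.000000, Gamma_vvv = 0.000000; k3 = (-0.125000, -2.000000, 0.000000, 0.000000)
  k4: at (u, v) = (-0.037500, -0.100000), (du/dtau, dv/dtau) = (-0.125000, -2.000000); Gamma_uuu = 0.000000, Gamma_uuv = 0.000000, Gamma_uvv = 0.000000, Gamma_vuu = 0.000000, Gamma_vuv = 0.000000, Gamma_vvv = 0.000000; k4 = (-0.125000, -2.000000, 0.000000, 0.000000)
  Y <- Y + (h/6)(k1 + 2k2 + 2k3 + k4): u = -0.0375, v = -0.1000, du/dtau = -0.1250, dv/dtau = -2.0000

Answer: u = -0.0375, v = -0.1000, du/dtau = -0.1250, dv/dtau = -2.0000


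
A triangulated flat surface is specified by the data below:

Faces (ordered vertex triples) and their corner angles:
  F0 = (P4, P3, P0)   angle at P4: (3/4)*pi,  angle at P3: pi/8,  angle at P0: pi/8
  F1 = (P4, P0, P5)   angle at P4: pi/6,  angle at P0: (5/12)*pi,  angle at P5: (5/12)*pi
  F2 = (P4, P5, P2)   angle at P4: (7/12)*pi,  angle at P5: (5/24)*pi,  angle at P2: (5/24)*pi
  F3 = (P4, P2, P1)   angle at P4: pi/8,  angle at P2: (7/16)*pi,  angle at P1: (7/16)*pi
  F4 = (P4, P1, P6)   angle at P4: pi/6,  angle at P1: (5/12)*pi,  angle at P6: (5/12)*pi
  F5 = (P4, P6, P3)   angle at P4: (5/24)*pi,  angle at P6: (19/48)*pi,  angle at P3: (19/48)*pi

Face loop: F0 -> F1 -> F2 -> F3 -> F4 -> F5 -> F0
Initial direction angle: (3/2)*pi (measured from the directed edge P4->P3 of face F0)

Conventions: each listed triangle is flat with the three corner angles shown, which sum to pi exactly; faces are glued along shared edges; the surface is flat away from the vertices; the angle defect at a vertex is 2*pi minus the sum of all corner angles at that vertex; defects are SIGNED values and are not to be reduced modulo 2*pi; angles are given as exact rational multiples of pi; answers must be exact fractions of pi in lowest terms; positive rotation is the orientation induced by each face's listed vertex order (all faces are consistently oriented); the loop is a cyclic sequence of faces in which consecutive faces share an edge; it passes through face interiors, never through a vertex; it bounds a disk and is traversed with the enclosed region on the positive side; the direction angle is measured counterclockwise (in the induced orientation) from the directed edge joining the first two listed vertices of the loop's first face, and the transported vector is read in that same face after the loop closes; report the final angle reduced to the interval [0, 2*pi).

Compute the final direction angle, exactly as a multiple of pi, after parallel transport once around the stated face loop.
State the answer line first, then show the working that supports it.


Answer: final direction angle = (3/2)*pi

enclosed vertex P4: corner angles sum to 2*pi, defect = 2*pi - 2*pi = 0
the final direction is the initial angle plus the enclosed defects, taken mod 2*pi in the induced orientation
final angle = (3/2)*pi + 0 = (3/2)*pi (mod 2*pi)


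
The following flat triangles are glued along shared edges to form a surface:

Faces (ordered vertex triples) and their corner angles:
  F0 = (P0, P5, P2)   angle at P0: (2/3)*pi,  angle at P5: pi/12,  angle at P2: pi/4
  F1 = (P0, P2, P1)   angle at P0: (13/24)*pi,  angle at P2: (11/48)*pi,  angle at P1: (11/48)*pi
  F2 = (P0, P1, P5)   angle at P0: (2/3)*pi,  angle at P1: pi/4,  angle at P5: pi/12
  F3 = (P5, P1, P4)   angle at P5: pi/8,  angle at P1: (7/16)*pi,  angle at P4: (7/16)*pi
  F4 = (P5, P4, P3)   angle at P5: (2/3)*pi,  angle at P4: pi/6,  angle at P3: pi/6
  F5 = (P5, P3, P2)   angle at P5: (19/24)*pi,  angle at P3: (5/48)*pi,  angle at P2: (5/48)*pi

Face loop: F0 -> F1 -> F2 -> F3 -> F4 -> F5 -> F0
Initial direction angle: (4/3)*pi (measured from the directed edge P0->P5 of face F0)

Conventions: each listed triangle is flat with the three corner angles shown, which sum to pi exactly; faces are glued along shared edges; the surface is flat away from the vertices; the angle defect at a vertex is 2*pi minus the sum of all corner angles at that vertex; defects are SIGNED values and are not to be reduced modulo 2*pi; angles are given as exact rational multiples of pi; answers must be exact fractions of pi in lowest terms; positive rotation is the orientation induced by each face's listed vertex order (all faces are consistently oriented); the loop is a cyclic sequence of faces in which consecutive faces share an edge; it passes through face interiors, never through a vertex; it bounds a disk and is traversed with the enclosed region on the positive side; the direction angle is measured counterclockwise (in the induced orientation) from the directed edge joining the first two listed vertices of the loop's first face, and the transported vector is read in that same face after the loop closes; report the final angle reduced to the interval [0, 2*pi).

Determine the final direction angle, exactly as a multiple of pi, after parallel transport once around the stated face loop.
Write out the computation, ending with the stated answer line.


enclosed vertex P0: corner angles sum to (15/8)*pi, defect = 2*pi - (15/8)*pi = pi/8
enclosed vertex P5: corner angles sum to (7/4)*pi, defect = 2*pi - (7/4)*pi = pi/4
by Gauss-Bonnet the loop rotates the vector by the enclosed defect sum (positive orientation, mod 2*pi)
final angle = (4/3)*pi + (3/8)*pi = (41/24)*pi (mod 2*pi)

Answer: final direction angle = (41/24)*pi


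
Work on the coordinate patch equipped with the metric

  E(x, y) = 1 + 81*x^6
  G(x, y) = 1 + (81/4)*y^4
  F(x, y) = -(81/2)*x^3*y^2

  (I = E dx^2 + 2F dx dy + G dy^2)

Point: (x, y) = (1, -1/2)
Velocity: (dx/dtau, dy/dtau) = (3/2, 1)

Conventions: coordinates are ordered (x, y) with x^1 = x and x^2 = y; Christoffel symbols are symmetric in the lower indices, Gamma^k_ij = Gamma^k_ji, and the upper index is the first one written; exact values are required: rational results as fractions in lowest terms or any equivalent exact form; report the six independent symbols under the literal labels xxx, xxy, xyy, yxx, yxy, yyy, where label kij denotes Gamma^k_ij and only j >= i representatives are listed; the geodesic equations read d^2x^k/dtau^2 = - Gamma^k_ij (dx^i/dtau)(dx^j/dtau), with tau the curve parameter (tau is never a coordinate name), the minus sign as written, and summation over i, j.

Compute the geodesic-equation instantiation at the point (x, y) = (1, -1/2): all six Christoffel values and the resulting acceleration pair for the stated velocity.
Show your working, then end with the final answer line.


E = 82, F = -81/8, G = 145/64 at the point
E_x = 486, E_y = 0, F_x = -243/8, F_y = 81/2, G_x = 0, G_y = -81/8
EG - F^2 = 5329/64;  g^inv = (64/5329) * [[145/64, 81/8], [81/8, 82]]
first-kind symbols [ij,l] = (1/2)(d_i g_jl + d_j g_il - d_l g_ij): [xx,x] = E_x/2 = 243, [xx,y] = F_x - E_y/2 = -243/8, [xy,x] = E_y/2 = 0, [xy,y] = G_x/2 = 0, [yy,x] = F_y - G_x/2 = 81/2, [yy,y] = G_y/2 = -81/16
Gamma^x_ij = (G*[ij,x] - F*[ij,y])/(EG - F^2), Gamma^y_ij = (E*[ij,y] - F*[ij,x])/(EG - F^2)
Gamma_xxx = 15552/5329, Gamma_xxy = 0, Gamma_xyy = 2592/5329, Gamma_yxx = -1944/5329, Gamma_yxy = 0, Gamma_yyy = -324/5329
d^2x/dtau^2 = -(Gamma_xxx*(3/2)^2 + 2*Gamma_xxy*(3/2)*(1) + Gamma_xyy*(1)^2) = -37584/5329
d^2y/dtau^2 = -(Gamma_yxx*(3/2)^2 + 2*Gamma_yxy*(3/2)*(1) + Gamma_yyy*(1)^2) = 4698/5329

Answer: Gamma_xxx = 15552/5329, Gamma_xxy = 0, Gamma_xyy = 2592/5329, Gamma_yxx = -1944/5329, Gamma_yxy = 0, Gamma_yyy = -324/5329; accelerations (d^2x/dtau^2, d^2y/dtau^2) = (-37584/5329, 4698/5329)


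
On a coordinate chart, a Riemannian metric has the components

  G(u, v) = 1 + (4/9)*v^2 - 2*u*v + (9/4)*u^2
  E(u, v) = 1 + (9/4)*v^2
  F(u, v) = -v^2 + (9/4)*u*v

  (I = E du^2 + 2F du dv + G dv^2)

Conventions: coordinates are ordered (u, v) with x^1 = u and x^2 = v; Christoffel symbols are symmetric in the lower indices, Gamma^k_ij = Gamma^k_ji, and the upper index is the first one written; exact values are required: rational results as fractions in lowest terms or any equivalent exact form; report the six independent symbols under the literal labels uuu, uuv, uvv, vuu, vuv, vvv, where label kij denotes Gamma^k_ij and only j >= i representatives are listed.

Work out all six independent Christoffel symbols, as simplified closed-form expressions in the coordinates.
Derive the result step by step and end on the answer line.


E = 1 + (9/4)*v^2; F = -v^2 + (9/4)*u*v; G = 1 + (4/9)*v^2 - 2*u*v + (9/4)*u^2
Gamma^k_ij = (1/2) g^{kl} (d_i g_jl + d_j g_il - d_l g_ij), with g^inv = (1/(EG-F^2)) [[G, -F], [-F, E]]
first partials: E_u = 0, E_v = (9/2)*v, F_u = (9/4)*v, F_v = -2*v + (9/4)*u, G_u = -2*v + (9/2)*u, G_v = (8/9)*v - 2*u
D = EG - F^2 = 1 + (97/36)*v^2 - 2*u*v + (9/4)*u^2
expanded: Gamma^u_uu = (G E_u - 2F F_u + F E_v)/(2D), Gamma^u_uv = (G E_v - F G_u)/(2D), Gamma^u_vv = (2G F_v - G G_u - F G_v)/(2D), Gamma^v_uu = (2E F_u - E E_v - F E_u)/(2D), Gamma^v_uv = (E G_u - F E_v)/(2D), Gamma^v_vv = (E G_v - 2F F_v + F G_u)/(2D); substitute and cancel common factors

Answer: Gamma_uuu = 0, Gamma_uuv = 81*v/(81*u^2 - 72*u*v + 97*v^2 + 36), Gamma_uvv = -36*v/(81*u^2 - 72*u*v + 97*v^2 + 36), Gamma_vuu = 0, Gamma_vuv = (81*u - 36*v)/(81*u^2 - 72*u*v + 97*v^2 + 36), Gamma_vvv = (-36*u + 16*v)/(81*u^2 - 72*u*v + 97*v^2 + 36)


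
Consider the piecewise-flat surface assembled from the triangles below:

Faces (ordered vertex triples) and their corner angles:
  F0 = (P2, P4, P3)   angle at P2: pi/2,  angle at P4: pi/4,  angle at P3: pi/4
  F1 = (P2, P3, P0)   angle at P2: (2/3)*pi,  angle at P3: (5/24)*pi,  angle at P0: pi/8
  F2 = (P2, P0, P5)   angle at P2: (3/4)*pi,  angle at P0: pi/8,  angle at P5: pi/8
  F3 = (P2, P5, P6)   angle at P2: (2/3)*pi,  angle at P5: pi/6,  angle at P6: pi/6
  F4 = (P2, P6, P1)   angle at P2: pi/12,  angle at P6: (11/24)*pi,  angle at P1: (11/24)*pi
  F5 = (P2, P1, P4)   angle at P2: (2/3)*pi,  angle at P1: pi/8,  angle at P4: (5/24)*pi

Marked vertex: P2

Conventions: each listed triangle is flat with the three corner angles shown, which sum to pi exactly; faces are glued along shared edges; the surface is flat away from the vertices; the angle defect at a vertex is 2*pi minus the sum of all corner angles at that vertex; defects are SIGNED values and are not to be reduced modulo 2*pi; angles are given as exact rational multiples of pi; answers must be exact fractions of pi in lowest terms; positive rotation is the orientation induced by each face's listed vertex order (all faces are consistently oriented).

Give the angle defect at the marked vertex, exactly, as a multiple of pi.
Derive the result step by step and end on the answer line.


Sum of corner angles at P2: (10/3)*pi
defect = 2*pi - (10/3)*pi

Answer: defect(P2) = (-4/3)*pi


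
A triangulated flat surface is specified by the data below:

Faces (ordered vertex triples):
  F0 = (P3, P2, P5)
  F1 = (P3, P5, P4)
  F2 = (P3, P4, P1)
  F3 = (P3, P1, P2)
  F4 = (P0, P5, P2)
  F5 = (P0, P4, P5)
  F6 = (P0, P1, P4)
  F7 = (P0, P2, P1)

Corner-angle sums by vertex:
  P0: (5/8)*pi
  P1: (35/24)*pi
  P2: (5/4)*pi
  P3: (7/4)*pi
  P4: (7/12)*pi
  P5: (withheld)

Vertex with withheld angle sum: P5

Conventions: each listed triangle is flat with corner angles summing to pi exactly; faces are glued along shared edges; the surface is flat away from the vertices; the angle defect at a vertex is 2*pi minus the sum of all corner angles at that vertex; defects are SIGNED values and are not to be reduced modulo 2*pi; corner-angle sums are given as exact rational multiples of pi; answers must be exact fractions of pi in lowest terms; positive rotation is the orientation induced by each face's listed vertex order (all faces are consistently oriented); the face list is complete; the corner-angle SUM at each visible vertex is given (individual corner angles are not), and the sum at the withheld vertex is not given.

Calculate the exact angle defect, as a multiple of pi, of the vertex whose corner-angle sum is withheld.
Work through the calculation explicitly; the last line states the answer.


V = 6, E = 12, F = 8; chi = V - E + F = 2
Gauss-Bonnet: total defect = 2*pi*chi = 4*pi; visible defects sum to (13/3)*pi

Answer: defect(P5) = -pi/3


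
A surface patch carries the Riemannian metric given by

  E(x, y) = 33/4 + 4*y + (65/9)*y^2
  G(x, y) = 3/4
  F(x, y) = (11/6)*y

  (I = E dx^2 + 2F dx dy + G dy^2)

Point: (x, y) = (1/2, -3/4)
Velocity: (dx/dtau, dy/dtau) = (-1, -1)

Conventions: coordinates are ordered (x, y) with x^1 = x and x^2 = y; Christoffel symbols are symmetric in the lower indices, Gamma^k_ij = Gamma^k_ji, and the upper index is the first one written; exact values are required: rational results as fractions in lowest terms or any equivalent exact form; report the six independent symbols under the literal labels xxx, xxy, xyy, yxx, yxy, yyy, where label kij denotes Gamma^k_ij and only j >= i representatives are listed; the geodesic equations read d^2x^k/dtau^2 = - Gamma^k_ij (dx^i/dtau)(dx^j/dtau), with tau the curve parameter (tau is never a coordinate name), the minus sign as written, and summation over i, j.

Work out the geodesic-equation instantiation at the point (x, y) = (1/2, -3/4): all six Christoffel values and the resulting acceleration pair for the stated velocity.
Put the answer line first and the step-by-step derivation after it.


Answer: Gamma_xxx = 451/489, Gamma_xxy = -82/163, Gamma_xyy = 44/163, Gamma_yxx = 6109/978, Gamma_yxy = -451/489, Gamma_yyy = 242/489; accelerations (d^2x/dtau^2, d^2y/dtau^2) = (-91/489, -4789/978)

E = 149/16, F = -11/8, G = 3/4 at the point
E_x = 0, E_y = -41/6, F_x = 0, F_y = 11/6, G_x = 0, G_y = 0
EG - F^2 = 163/32;  g^inv = (32/163) * [[3/4, 11/8], [11/8, 149/16]]
first-kind symbols [ij,l] = (1/2)(d_i g_jl + d_j g_il - d_l g_ij): [xx,x] = E_x/2 = 0, [xx,y] = F_x - E_y/2 = 41/12, [xy,x] = E_y/2 = -41/12, [xy,y] = G_x/2 = 0, [yy,x] = F_y - G_x/2 = 11/6, [yy,y] = G_y/2 = 0
Gamma^x_ij = (G*[ij,x] - F*[ij,y])/(EG - F^2), Gamma^y_ij = (E*[ij,y] - F*[ij,x])/(EG - F^2)
Gamma_xxx = 451/489, Gamma_xxy = -82/163, Gamma_xyy = 44/163, Gamma_yxx = 6109/978, Gamma_yxy = -451/489, Gamma_yyy = 242/489
d^2x/dtau^2 = -(Gamma_xxx*(-1)^2 + 2*Gamma_xxy*(-1)*(-1) + Gamma_xyy*(-1)^2) = -91/489
d^2y/dtau^2 = -(Gamma_yxx*(-1)^2 + 2*Gamma_yxy*(-1)*(-1) + Gamma_yyy*(-1)^2) = -4789/978


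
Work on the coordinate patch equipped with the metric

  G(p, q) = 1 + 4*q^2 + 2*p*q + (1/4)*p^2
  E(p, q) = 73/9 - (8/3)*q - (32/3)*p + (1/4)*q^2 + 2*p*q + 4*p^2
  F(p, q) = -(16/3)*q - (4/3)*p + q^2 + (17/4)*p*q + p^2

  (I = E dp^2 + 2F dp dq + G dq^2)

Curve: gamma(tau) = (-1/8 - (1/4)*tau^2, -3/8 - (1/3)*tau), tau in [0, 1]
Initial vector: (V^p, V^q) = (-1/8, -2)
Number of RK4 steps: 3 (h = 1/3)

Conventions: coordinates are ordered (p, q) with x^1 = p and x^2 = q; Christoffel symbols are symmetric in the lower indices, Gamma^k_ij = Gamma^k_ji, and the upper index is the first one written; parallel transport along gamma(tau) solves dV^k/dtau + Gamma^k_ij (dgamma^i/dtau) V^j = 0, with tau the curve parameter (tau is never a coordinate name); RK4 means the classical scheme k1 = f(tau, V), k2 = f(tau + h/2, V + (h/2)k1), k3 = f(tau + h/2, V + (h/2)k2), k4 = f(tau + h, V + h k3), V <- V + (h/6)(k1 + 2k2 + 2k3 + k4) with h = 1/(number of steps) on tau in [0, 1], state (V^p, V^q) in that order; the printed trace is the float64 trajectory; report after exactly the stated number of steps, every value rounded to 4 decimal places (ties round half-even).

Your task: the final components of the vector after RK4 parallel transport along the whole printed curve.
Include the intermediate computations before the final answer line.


gamma'(tau) = (-(1/2)*tau, -1/3); f(tau, V)^k = -Gamma^k_ij(gamma(tau)) gamma'^i(tau) V^j; h = 1/3; intermediate values shown to 6 dp
curve data and Christoffel symbols at the stage parameters:
  tau = 0.000000: gamma = (-0.125000, -0.375000), gamma' = (0.000000, -0.333333); Gamma_ppp = -0.549604, Gamma_ppq = -0.137401, Gamma_pqq = -0.549604, Gamma_qpp = -0.143856, Gamma_qpq = -0.035964, Gamma_qqq = -0.143856
  tau = 0.166667: gamma = (-0.131944, -0.430556), gamma' = (-0.083333, -0.333333); Gamma_ppp = -0.535199, Gamma_ppq = -0.133800, Gamma_pqq = -0.535199, Gamma_qpp = -0.157724, Gamma_qpq = -0.039431, Gamma_qqq = -0.157724
  tau = 0.333333: gamma = (-0.152778, -0.486111), gamma' = (-0.166667, -0.333333); Gamma_ppp = -0.517026, Gamma_ppq = -0.129256, Gamma_pqq = -0.517026, Gamma_qpp = -0.168620, Gamma_qpq = -0.042155, Gamma_qqq = -0.168620
  tau = 0.500000: gamma = (-0.187500, -0.541667), gamma' = (-0.250000, -0.333333); Gamma_ppp = -0.495951, Gamma_ppq = -0.123988, Gamma_pqq = -0.495951, Gamma_qpp = -0.176234, Gamma_qpq = -0.044059, Gamma_qqq = -0.176234
  tau = 0.666667: gamma = (-0.236111, -0.597222), gamma' = (-0.333333, -0.333333); Gamma_ppp = -0.472864, Gamma_ppq = -0.118216, Gamma_pqq = -0.472864, Gamma_qpp = -0.180548, Gamma_qpq = -0.045137, Gamma_qqq = -0.180548
  tau = 0.833333: gamma = (-0.298611, -0.652778), gamma' = (-0.416667, -0.333333); Gamma_ppp = -0.448596, Gamma_ppq = -0.112149, Gamma_pqq = -0.448596, Gamma_qpp = -0.181781, Gamma_qpq = -0.045445, Gamma_qqq = -0.181781
  tau = 1.000000: gamma = (-0.375000, -0.708333), gamma' = (-0.500000, -0.333333); Gamma_ppp = -0.423867, Gamma_ppq = -0.105967, Gamma_pqq = -0.423867, Gamma_qpp = -0.180319, Gamma_qpq = -0.045080, Gamma_qqq = -0.180319
step 0: V^p = -0.1250, V^q = -2.0000
step 1: k1 = (0.372128, 0.097403), k2 = (0.381640, 0.112470), k3 = (0.381022, 0.112288), k4 = (0.380253, 0.124013); V <- V + (h/6)(k1 + 2k2 + 2k3 + k4): V^p = 0.0015, V^q = -1.9627
step 2: k1 = (0.380343, 0.124043), k2 = (0.370518, 0.131662), k3 = (0.370539, 0.131670), k4 = (0.353423, 0.134943); V <- V + (h/6)(k1 + 2k2 + 2k3 + k4): V^p = 0.1246, V^q = -1.9191
step 3: k1 = (0.353552, 0.134992), k2 = (0.331050, 0.134149), k3 = (0.331919, 0.134501), k4 = (0.305939, 0.130151); V <- V + (h/6)(k1 + 2k2 + 2k3 + k4): V^p = 0.2349, V^q = -1.8745

Answer: V^p = 0.2349, V^q = -1.8745


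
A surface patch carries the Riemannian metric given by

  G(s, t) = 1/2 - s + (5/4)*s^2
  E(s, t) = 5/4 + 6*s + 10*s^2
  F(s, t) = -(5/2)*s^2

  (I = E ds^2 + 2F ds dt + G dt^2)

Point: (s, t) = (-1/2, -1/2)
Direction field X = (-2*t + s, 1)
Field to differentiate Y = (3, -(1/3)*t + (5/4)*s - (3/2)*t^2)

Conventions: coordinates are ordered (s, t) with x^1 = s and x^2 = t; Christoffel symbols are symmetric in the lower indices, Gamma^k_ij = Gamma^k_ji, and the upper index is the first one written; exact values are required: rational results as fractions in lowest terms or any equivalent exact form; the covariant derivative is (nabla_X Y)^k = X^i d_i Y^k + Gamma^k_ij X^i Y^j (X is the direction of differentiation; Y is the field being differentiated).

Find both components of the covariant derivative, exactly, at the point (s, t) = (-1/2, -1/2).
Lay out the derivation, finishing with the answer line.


E = 3/4, F = -5/8, G = 21/16 at the point
E_s = -4, E_t = 0, F_s = 5/2, F_t = 0, G_s = -9/4, G_t = 0
EG - F^2 = 19/32;  g^inv = (32/19) * [[21/16, 5/8], [5/8, 3/4]]
first-kind symbols [ij,l] = (1/2)(d_i g_jl + d_j g_il - d_l g_ij): [ss,s] = E_s/2 = -2, [ss,t] = F_s - E_t/2 = 5/2, [st,s] = E_t/2 = 0, [st,t] = G_s/2 = -9/8, [tt,s] = F_t - G_s/2 = 9/8, [tt,t] = G_t/2 = 0
Gamma^s_ij = (G*[ij,s] - F*[ij,t])/(EG - F^2), Gamma^t_ij = (E*[ij,t] - F*[ij,s])/(EG - F^2)
Gamma_sss = -34/19, Gamma_sst = -45/38, Gamma_stt = 189/76, Gamma_tss = 20/19, Gamma_tst = -27/19, Gamma_ttt = 45/38
X = (1/2, 1), Y = (3, -5/6) at the point

Answer: (nabla_X Y)^s = -297/38, (nabla_X Y)^t = -587/456


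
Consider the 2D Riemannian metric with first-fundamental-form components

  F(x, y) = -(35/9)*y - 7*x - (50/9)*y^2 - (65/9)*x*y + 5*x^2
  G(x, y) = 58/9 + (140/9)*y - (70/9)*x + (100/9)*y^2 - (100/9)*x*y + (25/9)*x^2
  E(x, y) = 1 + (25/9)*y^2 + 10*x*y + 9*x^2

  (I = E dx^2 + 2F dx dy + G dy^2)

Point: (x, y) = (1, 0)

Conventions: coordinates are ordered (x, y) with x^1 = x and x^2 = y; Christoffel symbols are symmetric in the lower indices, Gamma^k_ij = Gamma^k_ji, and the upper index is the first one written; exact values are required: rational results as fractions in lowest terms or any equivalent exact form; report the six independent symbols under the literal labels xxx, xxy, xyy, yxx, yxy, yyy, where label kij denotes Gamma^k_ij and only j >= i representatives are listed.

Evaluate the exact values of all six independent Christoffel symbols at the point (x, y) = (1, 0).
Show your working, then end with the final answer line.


E = 10, F = -2, G = 13/9 at the point
E_x = 18, E_y = 10, F_x = 3, F_y = -100/9, G_x = -20/9, G_y = 40/9
EG - F^2 = 94/9;  g^inv = (9/94) * [[13/9, 2], [2, 10]]
first-kind symbols [ij,l] = (1/2)(d_i g_jl + d_j g_il - d_l g_ij): [xx,x] = E_x/2 = 9, [xx,y] = F_x - E_y/2 = -2, [xy,x] = E_y/2 = 5, [xy,y] = G_x/2 = -10/9, [yy,x] = F_y - G_x/2 = -10, [yy,y] = G_y/2 = 20/9
Gamma^x_ij = (G*[ij,x] - F*[ij,y])/(EG - F^2), Gamma^y_ij = (E*[ij,y] - F*[ij,x])/(EG - F^2)

Answer: Gamma_xxx = 81/94, Gamma_xxy = 45/94, Gamma_xyy = -45/47, Gamma_yxx = -9/47, Gamma_yxy = -5/47, Gamma_yyy = 10/47
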